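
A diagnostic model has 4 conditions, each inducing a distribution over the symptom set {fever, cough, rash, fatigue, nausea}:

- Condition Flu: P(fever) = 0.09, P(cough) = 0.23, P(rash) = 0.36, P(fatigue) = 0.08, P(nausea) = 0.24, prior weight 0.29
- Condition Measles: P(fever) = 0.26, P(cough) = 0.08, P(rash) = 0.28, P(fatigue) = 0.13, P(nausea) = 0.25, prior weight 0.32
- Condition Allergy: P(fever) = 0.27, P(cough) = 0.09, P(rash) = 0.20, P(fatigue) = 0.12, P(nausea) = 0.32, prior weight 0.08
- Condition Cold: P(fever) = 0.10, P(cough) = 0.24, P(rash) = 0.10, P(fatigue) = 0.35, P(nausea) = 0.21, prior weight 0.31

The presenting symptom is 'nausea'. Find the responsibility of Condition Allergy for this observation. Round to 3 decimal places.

0.107

The responsibility of component k is w_k f_k(x) divided by Σ_j w_j f_j(x).
Categorical probabilities:
  p_Flu = P(nausea | comp) = 0.24
  p_Measles = P(nausea | comp) = 0.25
  p_Allergy = P(nausea | comp) = 0.32
  p_Cold = P(nausea | comp) = 0.21
Multiply by the mixture weights:
  w_Flu·p_Flu = 0.29 × 0.24 = 0.0696
  w_Measles·p_Measles = 0.32 × 0.25 = 0.08
  w_Allergy·p_Allergy = 0.08 × 0.32 = 0.0256
  w_Cold·p_Cold = 0.31 × 0.21 = 0.0651
Denominator: 0.0696 + 0.08 + 0.0256 + 0.0651 = 0.2403
P(Condition Allergy | 'nausea') ≈ 0.107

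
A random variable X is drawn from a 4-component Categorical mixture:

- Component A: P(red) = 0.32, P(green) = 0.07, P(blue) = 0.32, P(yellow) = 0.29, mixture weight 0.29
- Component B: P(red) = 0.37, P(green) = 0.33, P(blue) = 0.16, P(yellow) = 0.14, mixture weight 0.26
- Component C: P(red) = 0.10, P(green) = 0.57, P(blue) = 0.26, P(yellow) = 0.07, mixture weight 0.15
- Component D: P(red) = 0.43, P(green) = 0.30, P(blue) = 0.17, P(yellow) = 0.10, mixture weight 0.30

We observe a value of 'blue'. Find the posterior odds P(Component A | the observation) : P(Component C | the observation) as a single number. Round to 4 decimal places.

Only the two components matter; the odds are (π_i f_i(x)) / (π_j f_j(x)).
Categorical probabilities:
  p_A = P(blue | comp) = 0.32
  p_B = P(blue | comp) = 0.16
  p_C = P(blue | comp) = 0.26
  p_D = P(blue | comp) = 0.17
Odds = (0.29/0.15) × (0.32/0.26) = 1.93333 × 1.23077 ≈ 2.3795

2.3795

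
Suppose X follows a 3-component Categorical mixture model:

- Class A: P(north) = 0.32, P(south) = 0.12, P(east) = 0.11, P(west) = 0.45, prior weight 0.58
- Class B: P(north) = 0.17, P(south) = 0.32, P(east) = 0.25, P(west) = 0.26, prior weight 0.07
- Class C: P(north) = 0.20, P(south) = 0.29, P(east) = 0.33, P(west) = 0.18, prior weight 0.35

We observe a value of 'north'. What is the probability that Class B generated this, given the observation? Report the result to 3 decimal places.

0.044

The responsibility of component k is w_k f_k(x) divided by Σ_j w_j f_j(x).
Evaluate each component's likelihood at the observed value:
  p_A = P(north | comp) = 0.32
  p_B = P(north | comp) = 0.17
  p_C = P(north | comp) = 0.20
Multiply by the mixture weights:
  w_A·p_A = 0.58 × 0.32 = 0.1856
  w_B·p_B = 0.07 × 0.17 = 0.0119
  w_C·p_C = 0.35 × 0.2 = 0.07
Sum: 0.1856 + 0.0119 + 0.07 = 0.2675
So the posterior for Class B is 0.0119 / 0.2675 ≈ 0.044.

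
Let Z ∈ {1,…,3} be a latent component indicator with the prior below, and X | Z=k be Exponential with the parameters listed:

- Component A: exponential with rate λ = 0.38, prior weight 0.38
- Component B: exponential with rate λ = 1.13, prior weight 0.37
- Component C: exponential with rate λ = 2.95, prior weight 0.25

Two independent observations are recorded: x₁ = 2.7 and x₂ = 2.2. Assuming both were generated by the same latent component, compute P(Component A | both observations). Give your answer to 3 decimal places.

0.821

Posterior ∝ prior × likelihood, so P(k | x) ∝ w_k f_k(x); normalise over all components.
Since both observations come from the same component, the likelihood for component k is f_k(x₁)·f_k(x₂).
  L_A = [0.38·e^(−0.38·2.7) = 0.38·e^(−1.0260) = 0.136206] × [0.164708] = 0.0224342
  L_B = [1.13·e^(−1.13·2.7) = 1.13·e^(−3.0510) = 0.0534621] × [0.0940638] = 0.00502885
  L_C = [2.95·e^(−2.95·2.7) = 2.95·e^(−7.9650) = 0.00102486] × [0.00447972] = 4.59111e-06
Unnormalised posteriors:
  w_A·L_A = 0.38 × 0.0224342 = 0.008525
  w_B·L_B = 0.37 × 0.00502885 = 0.00186067
  w_C·L_C = 0.25 × 4.59111e-06 = 1.14778e-06
Marginal: 0.008525 + 0.00186067 + 1.14778e-06 = 0.0103868
So the posterior for Component A is 0.008525 / 0.0103868 ≈ 0.821.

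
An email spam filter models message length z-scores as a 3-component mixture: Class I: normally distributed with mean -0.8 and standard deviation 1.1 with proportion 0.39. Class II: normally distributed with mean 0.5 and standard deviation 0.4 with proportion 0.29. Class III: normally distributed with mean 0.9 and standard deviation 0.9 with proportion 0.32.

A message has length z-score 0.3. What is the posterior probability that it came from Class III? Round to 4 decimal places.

0.2498

P(component k | x) = π_k·f_k(x) / marginal(x), where marginal(x) = Σ_j π_j·f_j(x).
Evaluate each component's likelihood at the observed value:
  f_I = (1/(1.1·√(2π)))·exp(−(0.3−-0.8)²/(2·1.1²)) = 0.362675·exp(-0.50000) = 0.219973
  f_II = (1/(0.4·√(2π)))·exp(−(0.3−0.5)²/(2·0.4²)) = 0.997356·exp(-0.12500) = 0.880163
  f_III = (1/(0.9·√(2π)))·exp(−(0.3−0.9)²/(2·0.9²)) = 0.443269·exp(-0.22222) = 0.354942
Weight by the priors:
  π_I·f_I = 0.39 × 0.219973 = 0.0857896
  π_II·f_II = 0.29 × 0.880163 = 0.255247
  π_III·f_III = 0.32 × 0.354942 = 0.113582
Marginal: 0.0857896 + 0.255247 + 0.113582 = 0.454618
P(Class III | data) = 0.113582 / 0.454618 ≈ 0.2498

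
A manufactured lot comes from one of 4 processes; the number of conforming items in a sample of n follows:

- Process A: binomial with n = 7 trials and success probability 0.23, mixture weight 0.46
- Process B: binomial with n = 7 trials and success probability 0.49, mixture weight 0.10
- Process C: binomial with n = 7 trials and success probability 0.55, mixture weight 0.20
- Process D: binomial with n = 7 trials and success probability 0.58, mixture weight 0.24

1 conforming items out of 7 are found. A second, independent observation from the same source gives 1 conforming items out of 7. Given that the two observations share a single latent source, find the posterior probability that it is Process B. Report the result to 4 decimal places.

0.0069

By Bayes' theorem, P(k | x) = π_k f_k(x) / Σ_j π_j f_j(x).
Since both observations come from the same component, the likelihood for component k is f_k(x₁)·f_k(x₂).
  L_A = [C(7,1)·0.23^1·0.77^6 = 7·0.23·0.208422 = 0.33556] × [0.33556] = 0.112601
  L_B = [C(7,1)·0.49^1·0.51^6 = 7·0.49·0.0175963 = 0.0603553] × [0.0603553] = 0.00364276
  L_C = [C(7,1)·0.55^1·0.45^6 = 7·0.55·0.00830377 = 0.0319695] × [0.0319695] = 0.00102205
  L_D = [C(7,1)·0.58^1·0.42^6 = 7·0.58·0.00548903 = 0.0222855] × [0.0222855] = 0.000496642
Prior × likelihood for each component:
  π_A·L_A = 0.46 × 0.112601 = 0.0517962
  π_B·L_B = 0.10 × 0.00364276 = 0.000364276
  π_C·L_C = 0.20 × 0.00102205 = 0.00020441
  π_D·L_D = 0.24 × 0.000496642 = 0.000119194
Denominator: 0.0517962 + 0.000364276 + 0.00020441 + 0.000119194 = 0.0524841
P(Process B | x) = 0.000364276 / 0.0524841 ≈ 0.0069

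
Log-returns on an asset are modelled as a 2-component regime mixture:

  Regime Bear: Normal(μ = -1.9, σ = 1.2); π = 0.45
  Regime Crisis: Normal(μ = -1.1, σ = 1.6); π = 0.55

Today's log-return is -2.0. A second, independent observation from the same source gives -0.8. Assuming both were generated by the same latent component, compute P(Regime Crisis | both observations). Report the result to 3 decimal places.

0.468

Posterior ∝ prior × likelihood, so P(k | x) ∝ P(Z=k) f_k(x); normalise over all components.
Since both observations come from the same component, the likelihood for component k is f_k(x₁)·f_k(x₂).
  p_Bear = [(1/(1.2·√(2π)))·exp(−(-2.0−-1.9)²/(2·1.2²)) = 0.332452·exp(-0.00347) = 0.3313] × [0.218406] = 0.0723579
  p_Crisis = [(1/(1.6·√(2π)))·exp(−(-2.0−-1.1)²/(2·1.6²)) = 0.249339·exp(-0.15820) = 0.212855] × [0.244994] = 0.0521482
Unnormalised posteriors:
  P(Z=Bear)·p_Bear = 0.45 × 0.0723579 = 0.032561
  P(Z=Crisis)·p_Crisis = 0.55 × 0.0521482 = 0.0286815
Evidence: 0.032561 + 0.0286815 = 0.0612425
Responsibility of Regime Crisis: 0.0286815 / 0.0612425 ≈ 0.468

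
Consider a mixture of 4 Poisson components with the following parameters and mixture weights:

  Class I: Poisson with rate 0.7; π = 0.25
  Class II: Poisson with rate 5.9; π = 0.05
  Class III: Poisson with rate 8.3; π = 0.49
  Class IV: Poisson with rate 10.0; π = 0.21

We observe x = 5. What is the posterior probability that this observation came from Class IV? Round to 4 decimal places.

0.1412

P(component k | x) = P(Z=k)·f_k(x) / marginal(x), where marginal(x) = Σ_j P(Z=j)·f_j(x).
Poisson probabilities:
  p_I = 0.000695509
  p_II = 0.163208
  p_III = 0.0815765
  p_IV = 0.0378333
Prior × likelihood for each component:
  P(Z=I)·p_I = 0.25 × 0.000695509 = 0.000173877
  P(Z=II)·p_II = 0.05 × 0.163208 = 0.0081604
  P(Z=III)·p_III = 0.49 × 0.0815765 = 0.0399725
  P(Z=IV)·p_IV = 0.21 × 0.0378333 = 0.00794499
Normaliser: 0.000173877 + 0.0081604 + 0.0399725 + 0.00794499 = 0.0562517
P(Class IV | x) = 0.00794499 / 0.0562517 ≈ 0.1412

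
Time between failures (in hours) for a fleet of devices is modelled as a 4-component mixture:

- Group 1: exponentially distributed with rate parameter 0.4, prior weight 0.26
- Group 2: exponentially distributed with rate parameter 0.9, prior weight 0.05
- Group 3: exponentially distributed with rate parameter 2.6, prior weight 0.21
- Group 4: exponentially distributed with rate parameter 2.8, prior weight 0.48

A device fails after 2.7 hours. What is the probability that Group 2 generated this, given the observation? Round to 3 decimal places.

Posterior ∝ prior × likelihood, so P(k | x) ∝ w_k f_k(x); normalise over all components.
Evaluate each component's likelihood at the observed value:
  L_1 = 0.4·e^(−0.4·2.7) = 0.4·e^(−1.0800) = 0.135838
  L_2 = 0.9·e^(−0.9·2.7) = 0.9·e^(−2.4300) = 0.0792331
  L_3 = 2.6·e^(−2.6·2.7) = 2.6·e^(−7.0200) = 0.00232395
  L_4 = 2.8·e^(−2.8·2.7) = 2.8·e^(−7.5600) = 0.00145845
Unnormalised posteriors:
  w_1·L_1 = 0.26 × 0.135838 = 0.0353179
  w_2·L_2 = 0.05 × 0.0792331 = 0.00396166
  w_3·L_3 = 0.21 × 0.00232395 = 0.000488029
  w_4·L_4 = 0.48 × 0.00145845 = 0.000700056
Denominator: 0.0353179 + 0.00396166 + 0.000488029 + 0.000700056 = 0.0404677
So the posterior for Group 2 is 0.00396166 / 0.0404677 ≈ 0.098.

0.098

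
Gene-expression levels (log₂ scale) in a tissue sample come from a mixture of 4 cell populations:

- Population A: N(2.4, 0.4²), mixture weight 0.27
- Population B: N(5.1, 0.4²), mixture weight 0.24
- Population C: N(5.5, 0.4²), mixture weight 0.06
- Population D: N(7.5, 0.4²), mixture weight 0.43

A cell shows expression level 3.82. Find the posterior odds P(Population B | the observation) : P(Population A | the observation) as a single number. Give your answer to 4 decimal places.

2.8964

Posterior odds = (π_i f_i(x)) / (π_j f_j(x)); the normalising sum cancels.
Evaluate each component's likelihood at the observed value:
  p_A = 0.00182916
  p_B = 0.00596022
  p_C = 0.000147358
  p_D = 4.16397e-19
Odds = (0.24/0.27) × (0.00596022/0.00182916) = 0.888889 × 3.25844 ≈ 2.8964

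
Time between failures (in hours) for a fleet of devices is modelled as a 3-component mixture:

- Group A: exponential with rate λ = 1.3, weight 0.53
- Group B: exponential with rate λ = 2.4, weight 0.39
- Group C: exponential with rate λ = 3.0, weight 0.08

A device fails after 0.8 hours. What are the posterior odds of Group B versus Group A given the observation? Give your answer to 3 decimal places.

Only the two components matter; the odds are (π_i f_i(x)) / (π_j f_j(x)).
Evaluate each component's likelihood at the observed value:
  f_A = 0.459491
  f_B = 0.351857
  f_C = 0.272154
Odds = (0.39/0.53) × (0.351857/0.459491) = 0.735849 × 0.765753 ≈ 0.563

0.563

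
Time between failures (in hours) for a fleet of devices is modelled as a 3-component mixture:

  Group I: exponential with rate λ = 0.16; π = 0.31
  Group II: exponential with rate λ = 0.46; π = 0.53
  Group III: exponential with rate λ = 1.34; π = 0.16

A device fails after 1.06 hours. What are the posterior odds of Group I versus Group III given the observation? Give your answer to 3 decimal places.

0.808

Since P(k|x) ∝ w_k f_k(x), the posterior odds are w_i f_i(x) / (w_j f_j(x)).
Component likelihoods at x = 1.06 hours:
  f_I = 0.16·e^(−0.16·1.06) = 0.16·e^(−0.1696) = 0.13504
  f_II = 0.46·e^(−0.46·1.06) = 0.46·e^(−0.4876) = 0.282485
  f_III = 1.34·e^(−1.34·1.06) = 1.34·e^(−1.4204) = 0.323767
0.0418625 / 0.0518028 ≈ 0.808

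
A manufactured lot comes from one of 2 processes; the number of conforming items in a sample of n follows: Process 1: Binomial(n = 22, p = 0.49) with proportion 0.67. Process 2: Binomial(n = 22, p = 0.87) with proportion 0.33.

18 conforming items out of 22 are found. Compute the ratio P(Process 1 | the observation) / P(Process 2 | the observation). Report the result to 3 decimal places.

The posterior odds equal the prior odds times the likelihood ratio: (w_i/w_j)·(f_i(x)/f_j(x)).
Evaluate each component's likelihood at the observed value:
  f_1 = 0.00131227
  f_2 = 0.170347
Posterior odds = (w_1·f_1) / (w_2·f_2) = (0.67·0.00131227) / (0.33·0.170347) = 0.000879223 / 0.0562145 ≈ 0.016

0.016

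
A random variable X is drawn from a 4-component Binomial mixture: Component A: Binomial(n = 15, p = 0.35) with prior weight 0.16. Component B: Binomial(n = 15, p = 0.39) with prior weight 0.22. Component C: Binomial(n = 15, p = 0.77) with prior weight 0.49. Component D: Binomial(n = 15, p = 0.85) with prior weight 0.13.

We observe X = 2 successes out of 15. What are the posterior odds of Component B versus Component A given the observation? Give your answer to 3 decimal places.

0.748

The posterior odds equal the prior odds times the likelihood ratio: (P(Z=i)/P(Z=j))·(f_i(x)/f_j(x)).
Binomial probabilities:
  f_A = C(15,2)·0.35^2·0.65^13 = 105·0.1225·0.00369721 = 0.0475553
  f_B = C(15,2)·0.39^2·0.61^13 = 105·0.1521·0.00161915 = 0.0258587
  f_C = C(15,2)·0.77^2·0.23^13 = 105·0.5929·5.04036e-09 = 3.13785e-07
  f_D = C(15,2)·0.85^2·0.15^13 = 105·0.7225·1.9462e-11 = 1.47643e-09
Posterior odds = (P(Z=B)·f_B) / (P(Z=A)·f_A) = (0.22·0.0258587) / (0.16·0.0475553) = 0.00568891 / 0.00760885 ≈ 0.748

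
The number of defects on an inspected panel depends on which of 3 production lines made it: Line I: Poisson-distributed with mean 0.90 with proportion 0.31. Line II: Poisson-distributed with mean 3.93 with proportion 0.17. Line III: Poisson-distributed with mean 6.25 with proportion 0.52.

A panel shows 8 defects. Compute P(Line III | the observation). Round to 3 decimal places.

The responsibility of component k is P(Z=k) f_k(x) divided by Σ_j P(Z=j) f_j(x).
Poisson probabilities:
  f_I = 4.34065e-06
  f_II = 0.0277231
  f_III = 0.111475
Prior × likelihood for each component:
  P(Z=I)·f_I = 0.31 × 4.34065e-06 = 1.3456e-06
  P(Z=II)·f_II = 0.17 × 0.0277231 = 0.00471294
  P(Z=III)·f_III = 0.52 × 0.111475 = 0.0579672
Sum: 1.3456e-06 + 0.00471294 + 0.0579672 = 0.0626815
P(Line III | data) ≈ 0.925

0.925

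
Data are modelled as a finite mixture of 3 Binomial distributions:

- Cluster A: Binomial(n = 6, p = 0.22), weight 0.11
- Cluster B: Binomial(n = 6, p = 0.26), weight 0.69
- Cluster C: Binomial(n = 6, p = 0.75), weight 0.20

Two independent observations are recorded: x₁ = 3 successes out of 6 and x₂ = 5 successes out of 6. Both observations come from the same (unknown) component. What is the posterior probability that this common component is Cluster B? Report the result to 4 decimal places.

Apply Bayes' rule: the posterior for each component is proportional to its prior times its likelihood at x.
Since both observations come from the same component, the likelihood for component k is f_k(x₁)·f_k(x₂).
  f_A = [0.101061] × [0.0024119] = 0.000243748
  f_B = [0.142444] × [0.00527533] = 0.000751441
  f_C = [0.131836] × [0.355957] = 0.0469279
Unnormalised posteriors:
  π_A·f_A = 0.11 × 0.000243748 = 2.68123e-05
  π_B·f_B = 0.69 × 0.000751441 = 0.000518494
  π_C·f_C = 0.20 × 0.0469279 = 0.00938559
Denominator: 2.68123e-05 + 0.000518494 + 0.00938559 = 0.00993089
So the posterior for Cluster B is 0.000518494 / 0.00993089 ≈ 0.0522.

0.0522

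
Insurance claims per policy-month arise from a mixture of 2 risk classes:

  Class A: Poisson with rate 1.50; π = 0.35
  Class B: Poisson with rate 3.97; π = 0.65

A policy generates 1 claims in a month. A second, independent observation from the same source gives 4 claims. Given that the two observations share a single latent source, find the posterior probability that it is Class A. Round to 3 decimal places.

0.367

Apply Bayes' rule: the posterior for each component is proportional to its prior times its likelihood at x.
Since both observations come from the same component, the likelihood for component k is f_k(x₁)·f_k(x₂).
  f_A = [e^(−1.50)·1.50^1/1! = 0.334695] × [0.0470665] = 0.0157529
  f_B = [e^(−3.97)·3.97^1/1! = 0.0749275] × [0.195345] = 0.0146367
Multiply by the mixture weights:
  P(Z=A)·f_A = 0.35 × 0.0157529 = 0.00551353
  P(Z=B)·f_B = 0.65 × 0.0146367 = 0.00951385
Normaliser: 0.00551353 + 0.00951385 = 0.0150274
P(Class A | x₁, x₂) = 0.00551353 / 0.0150274 ≈ 0.367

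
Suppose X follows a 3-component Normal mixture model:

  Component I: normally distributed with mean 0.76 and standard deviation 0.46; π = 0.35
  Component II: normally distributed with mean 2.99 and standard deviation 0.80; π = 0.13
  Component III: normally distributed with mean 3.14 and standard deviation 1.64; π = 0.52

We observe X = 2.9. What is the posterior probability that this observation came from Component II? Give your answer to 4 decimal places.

P(component k | x) = w_k·f_k(x) / marginal(x), where marginal(x) = Σ_j w_j·f_j(x).
Component likelihoods at x = 2.9:
  L_I = 1.73179e-05
  L_II = 0.495532
  L_III = 0.240667
Unnormalised posteriors:
  w_I·L_I = 0.35 × 1.73179e-05 = 6.06126e-06
  w_II·L_II = 0.13 × 0.495532 = 0.0644192
  w_III·L_III = 0.52 × 0.240667 = 0.125147
Evidence: 6.06126e-06 + 0.0644192 + 0.125147 = 0.189572
Responsibility of Component II: 0.0644192 / 0.189572 ≈ 0.3398

0.3398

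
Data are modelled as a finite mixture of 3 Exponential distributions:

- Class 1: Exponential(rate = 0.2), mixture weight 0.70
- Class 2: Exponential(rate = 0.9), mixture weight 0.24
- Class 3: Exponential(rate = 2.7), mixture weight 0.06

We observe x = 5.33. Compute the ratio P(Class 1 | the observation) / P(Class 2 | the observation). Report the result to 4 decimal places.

Only the two components matter; the odds are (π_i f_i(x)) / (π_j f_j(x)).
Evaluate each component's likelihood at the observed value:
  L_1 = 0.0688767
  L_2 = 0.00742903
  L_3 = 1.51856e-06
0.0482137 / 0.00178297 ≈ 27.0413

27.0413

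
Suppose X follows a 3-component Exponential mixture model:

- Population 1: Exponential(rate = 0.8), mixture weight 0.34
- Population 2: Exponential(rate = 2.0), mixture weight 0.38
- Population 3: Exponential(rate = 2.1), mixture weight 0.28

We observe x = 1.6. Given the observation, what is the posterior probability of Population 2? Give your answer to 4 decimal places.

0.2439

P(component k | x) = π_k·f_k(x) / marginal(x), where marginal(x) = Σ_j π_j·f_j(x).
Exponential densities:
  p_1 = 0.22243
  p_2 = 0.0815244
  p_3 = 0.072944
Prior × likelihood for each component:
  π_1·p_1 = 0.34 × 0.22243 = 0.0756261
  π_2·p_2 = 0.38 × 0.0815244 = 0.0309793
  π_3·p_3 = 0.28 × 0.072944 = 0.0204243
Denominator: 0.0756261 + 0.0309793 + 0.0204243 = 0.12703
Responsibility of Population 2: 0.0309793 / 0.12703 ≈ 0.2439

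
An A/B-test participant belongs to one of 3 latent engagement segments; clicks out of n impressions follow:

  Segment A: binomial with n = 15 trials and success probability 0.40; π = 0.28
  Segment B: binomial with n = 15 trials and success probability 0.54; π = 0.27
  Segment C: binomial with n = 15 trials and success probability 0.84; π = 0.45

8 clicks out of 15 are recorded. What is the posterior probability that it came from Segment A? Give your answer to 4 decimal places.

0.3684

Apply Bayes' rule: the posterior for each component is proportional to its prior times its likelihood at x.
Evaluate each component's likelihood at the observed value:
  L_A = 0.118056
  L_B = 0.20277
  L_C = 0.00428176
Prior × likelihood for each component:
  P(Z=A)·L_A = 0.28 × 0.118056 = 0.0330556
  P(Z=B)·L_B = 0.27 × 0.20277 = 0.0547479
  P(Z=C)·L_C = 0.45 × 0.00428176 = 0.00192679
Marginal: 0.0330556 + 0.0547479 + 0.00192679 = 0.0897303
So the posterior for Segment A is 0.0330556 / 0.0897303 ≈ 0.3684.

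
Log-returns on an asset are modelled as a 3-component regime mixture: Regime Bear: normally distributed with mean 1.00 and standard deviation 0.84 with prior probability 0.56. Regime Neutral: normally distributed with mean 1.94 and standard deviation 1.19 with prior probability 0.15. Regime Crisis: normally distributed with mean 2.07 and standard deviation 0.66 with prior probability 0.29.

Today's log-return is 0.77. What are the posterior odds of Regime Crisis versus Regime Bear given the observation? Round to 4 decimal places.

0.0983

Posterior odds = (π_i f_i(x)) / (π_j f_j(x)); the normalising sum cancels.
Component likelihoods at x = 0.77:
  L_Bear = (1/(0.84·√(2π)))·exp(−(0.77−1.00)²/(2·0.84²)) = 0.474931·exp(-0.03749) = 0.457458
  L_Neutral = (1/(1.19·√(2π)))·exp(−(0.77−1.94)²/(2·1.19²)) = 0.335246·exp(-0.48333) = 0.206754
  L_Crisis = (1/(0.66·√(2π)))·exp(−(0.77−2.07)²/(2·0.66²)) = 0.604458·exp(-1.93985) = 0.0868758
Posterior odds = (π_Crisis·L_Crisis) / (π_Bear·L_Bear) = (0.29·0.0868758) / (0.56·0.457458) = 0.025194 / 0.256176 ≈ 0.0983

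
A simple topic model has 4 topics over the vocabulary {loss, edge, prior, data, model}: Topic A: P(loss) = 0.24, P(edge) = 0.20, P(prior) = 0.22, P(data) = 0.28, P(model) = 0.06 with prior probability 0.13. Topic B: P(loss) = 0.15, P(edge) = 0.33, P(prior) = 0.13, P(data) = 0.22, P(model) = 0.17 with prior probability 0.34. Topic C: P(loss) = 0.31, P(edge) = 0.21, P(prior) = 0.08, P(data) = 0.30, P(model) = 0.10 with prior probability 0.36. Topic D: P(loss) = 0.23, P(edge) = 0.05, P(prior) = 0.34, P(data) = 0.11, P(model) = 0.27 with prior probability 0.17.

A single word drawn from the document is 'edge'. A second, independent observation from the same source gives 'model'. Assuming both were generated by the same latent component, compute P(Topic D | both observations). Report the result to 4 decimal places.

0.0753

By Bayes' theorem, P(k | x) = w_k f_k(x) / Σ_j w_j f_j(x).
Since both observations come from the same component, the likelihood for component k is f_k(x₁)·f_k(x₂).
  p_A = [P(edge | comp) = 0.20] × [0.06] = 0.012
  p_B = [P(edge | comp) = 0.33] × [0.17] = 0.0561
  p_C = [P(edge | comp) = 0.21] × [0.1] = 0.021
  p_D = [P(edge | comp) = 0.05] × [0.27] = 0.0135
Unnormalised posteriors:
  w_A·p_A = 0.13 × 0.012 = 0.00156
  w_B·p_B = 0.34 × 0.0561 = 0.019074
  w_C·p_C = 0.36 × 0.021 = 0.00756
  w_D·p_D = 0.17 × 0.0135 = 0.002295
Denominator: 0.00156 + 0.019074 + 0.00756 + 0.002295 = 0.030489
So the posterior for Topic D is 0.002295 / 0.030489 ≈ 0.0753.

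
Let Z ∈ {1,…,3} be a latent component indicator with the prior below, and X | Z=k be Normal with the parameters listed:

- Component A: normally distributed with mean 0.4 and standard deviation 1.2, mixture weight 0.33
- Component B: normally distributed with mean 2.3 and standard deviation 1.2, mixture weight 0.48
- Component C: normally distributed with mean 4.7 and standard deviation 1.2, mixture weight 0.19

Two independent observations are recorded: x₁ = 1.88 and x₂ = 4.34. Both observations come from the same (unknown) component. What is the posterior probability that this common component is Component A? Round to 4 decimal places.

Apply Bayes' rule: the posterior for each component is proportional to its prior times its likelihood at x.
Since both observations come from the same component, the likelihood for component k is f_k(x₁)·f_k(x₂).
  L_A = [(1/(1.2·√(2π)))·exp(−(1.88−0.4)²/(2·1.2²)) = 0.332452·exp(-0.76056) = 0.15539] × [0.00151643] = 0.000235638
  L_B = [(1/(1.2·√(2π)))·exp(−(1.88−2.3)²/(2·1.2²)) = 0.332452·exp(-0.06125) = 0.3127] × [0.0783742] = 0.0245076
  L_C = [(1/(1.2·√(2π)))·exp(−(1.88−4.7)²/(2·1.2²)) = 0.332452·exp(-2.76125) = 0.0210152] × [0.317823] = 0.00667911
Unnormalised posteriors:
  w_A·L_A = 0.33 × 0.000235638 = 7.77605e-05
  w_B·L_B = 0.48 × 0.0245076 = 0.0117637
  w_C·L_C = 0.19 × 0.00667911 = 0.00126903
Sum: 7.77605e-05 + 0.0117637 + 0.00126903 = 0.0131105
P(Component A | data) = 7.77605e-05 / 0.0131105 ≈ 0.0059

0.0059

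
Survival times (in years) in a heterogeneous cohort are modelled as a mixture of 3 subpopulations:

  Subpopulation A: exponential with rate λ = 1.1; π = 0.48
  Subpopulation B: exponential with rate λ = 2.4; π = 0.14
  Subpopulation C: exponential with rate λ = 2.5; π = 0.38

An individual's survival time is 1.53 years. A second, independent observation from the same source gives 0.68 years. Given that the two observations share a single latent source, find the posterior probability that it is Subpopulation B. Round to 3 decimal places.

0.062

Posterior ∝ prior × likelihood, so P(k | x) ∝ P(Z=k) f_k(x); normalise over all components.
Since both observations come from the same component, the likelihood for component k is f_k(x₁)·f_k(x₂).
  p_A = [0.204397] × [0.520643] = 0.106418
  p_B = [0.0610214] × [0.469291] = 0.0286368
  p_C = [0.0545461] × [0.456709] = 0.0249117
Unnormalised posteriors:
  P(Z=A)·p_A = 0.48 × 0.106418 = 0.0510807
  P(Z=B)·p_B = 0.14 × 0.0286368 = 0.00400915
  P(Z=C)·p_C = 0.38 × 0.0249117 = 0.00946644
Marginal: 0.0510807 + 0.00400915 + 0.00946644 = 0.0645563
Responsibility of Subpopulation B: 0.00400915 / 0.0645563 ≈ 0.062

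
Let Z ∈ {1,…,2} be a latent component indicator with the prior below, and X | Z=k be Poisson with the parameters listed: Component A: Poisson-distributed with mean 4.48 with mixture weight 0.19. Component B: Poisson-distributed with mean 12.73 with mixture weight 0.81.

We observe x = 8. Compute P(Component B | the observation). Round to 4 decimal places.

Apply Bayes' rule: the posterior for each component is proportional to its prior times its likelihood at x.
Evaluate each component's likelihood at the observed value:
  p_A = e^(−4.48)·4.48^8/8! = 0.0456104
  p_B = e^(−12.73)·12.73^8/8! = 0.0506452
Multiply by the mixture weights:
  P(Z=A)·p_A = 0.19 × 0.0456104 = 0.00866598
  P(Z=B)·p_B = 0.81 × 0.0506452 = 0.0410226
Sum: 0.00866598 + 0.0410226 = 0.0496886
P(Component B | 8) = 0.0410226 / 0.0496886 ≈ 0.8256

0.8256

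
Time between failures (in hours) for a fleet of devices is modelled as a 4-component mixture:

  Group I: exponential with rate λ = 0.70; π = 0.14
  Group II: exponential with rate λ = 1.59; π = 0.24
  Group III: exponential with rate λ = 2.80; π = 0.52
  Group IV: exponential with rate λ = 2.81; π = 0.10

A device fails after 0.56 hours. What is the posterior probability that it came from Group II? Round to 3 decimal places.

Apply Bayes' rule: the posterior for each component is proportional to its prior times its likelihood at x.
Component likelihoods at x = 0.56 hours:
  f_I = 0.70·e^(−0.70·0.56) = 0.70·e^(−0.3920) = 0.472993
  f_II = 1.59·e^(−1.59·0.56) = 1.59·e^(−0.8904) = 0.652682
  f_III = 2.80·e^(−2.80·0.56) = 2.80·e^(−1.5680) = 0.583693
  f_IV = 2.81·e^(−2.81·0.56) = 2.81·e^(−1.5736) = 0.582506
Unnormalised posteriors:
  P(Z=I)·f_I = 0.14 × 0.472993 = 0.066219
  P(Z=II)·f_II = 0.24 × 0.652682 = 0.156644
  P(Z=III)·f_III = 0.52 × 0.583693 = 0.30352
  P(Z=IV)·f_IV = 0.10 × 0.582506 = 0.0582506
Normaliser: 0.066219 + 0.156644 + 0.30352 + 0.0582506 = 0.584633
P(Group II | the observation) ≈ 0.268

0.268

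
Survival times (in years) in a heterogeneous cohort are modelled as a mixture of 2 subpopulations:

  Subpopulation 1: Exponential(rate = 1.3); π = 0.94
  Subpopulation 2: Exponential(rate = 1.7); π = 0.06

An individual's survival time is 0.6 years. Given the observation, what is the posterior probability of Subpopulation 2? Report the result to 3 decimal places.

0.062

By Bayes' theorem, P(k | x) = P(Z=k) f_k(x) / Σ_j P(Z=j) f_j(x).
Evaluate each component's likelihood at the observed value:
  p_1 = 1.3·e^(−1.3·0.6) = 1.3·e^(−0.7800) = 0.595928
  p_2 = 1.7·e^(−1.7·0.6) = 1.7·e^(−1.0200) = 0.613011
Weight by the priors:
  P(Z=1)·p_1 = 0.94 × 0.595928 = 0.560172
  P(Z=2)·p_2 = 0.06 × 0.613011 = 0.0367807
Evidence: 0.560172 + 0.0367807 = 0.596953
P(Subpopulation 2 | the observation) = 0.0367807 / 0.596953 ≈ 0.062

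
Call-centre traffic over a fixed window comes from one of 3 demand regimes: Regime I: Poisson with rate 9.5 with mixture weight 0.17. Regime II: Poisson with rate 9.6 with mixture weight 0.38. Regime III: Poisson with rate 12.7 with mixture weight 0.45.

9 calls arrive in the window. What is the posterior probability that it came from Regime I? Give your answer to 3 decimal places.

0.213

P(component k | x) = π_k·f_k(x) / marginal(x), where marginal(x) = Σ_j π_j·f_j(x).
Poisson probabilities:
  f_I = 0.130003
  f_II = 0.129256
  f_III = 0.0722654
Weight by the priors:
  π_I·f_I = 0.17 × 0.130003 = 0.0221004
  π_II·f_II = 0.38 × 0.129256 = 0.0491173
  π_III·f_III = 0.45 × 0.0722654 = 0.0325194
Evidence: 0.0221004 + 0.0491173 + 0.0325194 = 0.103737
P(Regime I | 9 calls) ≈ 0.213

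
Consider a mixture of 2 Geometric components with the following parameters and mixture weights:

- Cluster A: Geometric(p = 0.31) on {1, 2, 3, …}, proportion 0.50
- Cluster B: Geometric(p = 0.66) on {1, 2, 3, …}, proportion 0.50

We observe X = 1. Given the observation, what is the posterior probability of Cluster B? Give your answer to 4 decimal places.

By Bayes' theorem, P(k | x) = P(Z=k) f_k(x) / Σ_j P(Z=j) f_j(x).
Evaluate each component's likelihood at the observed value:
  f_A = 0.31·(1−0.31)^0 = 0.31·1 = 0.31
  f_B = 0.66·(1−0.66)^0 = 0.66·1 = 0.66
Weight by the priors:
  P(Z=A)·f_A = 0.50 × 0.31 = 0.155
  P(Z=B)·f_B = 0.50 × 0.66 = 0.33
Marginal: 0.155 + 0.33 = 0.485
P(Cluster B | x) = 0.33 / 0.485 ≈ 0.6804

0.6804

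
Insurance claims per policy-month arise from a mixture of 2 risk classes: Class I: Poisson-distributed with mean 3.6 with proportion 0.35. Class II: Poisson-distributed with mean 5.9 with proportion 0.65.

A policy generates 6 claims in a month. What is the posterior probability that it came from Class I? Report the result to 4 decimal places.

The responsibility of component k is w_k f_k(x) divided by Σ_j w_j f_j(x).
Component likelihoods at x = 6 claims:
  L_I = 0.0826081
  L_II = 0.160488
Weight by the priors:
  w_I·L_I = 0.35 × 0.0826081 = 0.0289128
  w_II·L_II = 0.65 × 0.160488 = 0.104317
Evidence: 0.0289128 + 0.104317 = 0.13323
P(Class I | x) ≈ 0.2170

0.2170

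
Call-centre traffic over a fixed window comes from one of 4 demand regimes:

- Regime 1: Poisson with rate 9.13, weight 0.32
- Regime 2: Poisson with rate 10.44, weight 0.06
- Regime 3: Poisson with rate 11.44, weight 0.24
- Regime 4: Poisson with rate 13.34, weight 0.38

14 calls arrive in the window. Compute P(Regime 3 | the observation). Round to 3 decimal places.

The responsibility of component k is π_k f_k(x) divided by Σ_j π_j f_j(x).
Poisson probabilities:
  p_1 = e^(−9.13)·9.13^14/14! = 0.0347595
  p_2 = e^(−10.44)·10.44^14/14! = 0.0612864
  p_3 = e^(−11.44)·11.44^14/14! = 0.0811385
  p_4 = e^(−13.34)·13.34^14/14! = 0.1043
Weight by the priors:
  π_1·p_1 = 0.32 × 0.0347595 = 0.0111231
  π_2·p_2 = 0.06 × 0.0612864 = 0.00367719
  π_3·p_3 = 0.24 × 0.0811385 = 0.0194732
  π_4·p_4 = 0.38 × 0.1043 = 0.0396341
Sum: 0.0111231 + 0.00367719 + 0.0194732 + 0.0396341 = 0.0739075
P(Regime 3 | the observation) ≈ 0.263

0.263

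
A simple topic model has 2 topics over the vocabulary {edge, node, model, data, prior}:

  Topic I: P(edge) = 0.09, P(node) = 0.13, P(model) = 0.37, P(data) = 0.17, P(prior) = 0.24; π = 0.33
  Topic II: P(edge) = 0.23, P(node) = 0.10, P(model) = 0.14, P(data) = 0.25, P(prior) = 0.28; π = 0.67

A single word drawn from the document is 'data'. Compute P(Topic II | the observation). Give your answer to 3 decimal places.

0.749

By Bayes' theorem, P(k | x) = π_k f_k(x) / Σ_j π_j f_j(x).
Component likelihoods at x = 'data':
  f_I = 0.17
  f_II = 0.25
Multiply by the mixture weights:
  π_I·f_I = 0.33 × 0.17 = 0.0561
  π_II·f_II = 0.67 × 0.25 = 0.1675
Marginal: 0.0561 + 0.1675 = 0.2236
P(Topic II | the observation) ≈ 0.749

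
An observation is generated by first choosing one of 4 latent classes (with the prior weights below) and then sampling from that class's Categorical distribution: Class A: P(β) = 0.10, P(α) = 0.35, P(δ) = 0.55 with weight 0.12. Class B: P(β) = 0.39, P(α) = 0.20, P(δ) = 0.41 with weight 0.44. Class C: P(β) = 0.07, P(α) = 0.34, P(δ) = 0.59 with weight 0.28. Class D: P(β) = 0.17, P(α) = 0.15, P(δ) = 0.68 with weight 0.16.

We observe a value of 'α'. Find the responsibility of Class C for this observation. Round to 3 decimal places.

P(component k | x) = π_k·f_k(x) / marginal(x), where marginal(x) = Σ_j π_j·f_j(x).
Categorical probabilities:
  f_A = 0.35
  f_B = 0.2
  f_C = 0.34
  f_D = 0.15
Unnormalised posteriors:
  π_A·f_A = 0.12 × 0.35 = 0.042
  π_B·f_B = 0.44 × 0.2 = 0.088
  π_C·f_C = 0.28 × 0.34 = 0.0952
  π_D·f_D = 0.16 × 0.15 = 0.024
Marginal: 0.042 + 0.088 + 0.0952 + 0.024 = 0.2492
P(Class C | 'α') = 0.0952 / 0.2492 ≈ 0.382

0.382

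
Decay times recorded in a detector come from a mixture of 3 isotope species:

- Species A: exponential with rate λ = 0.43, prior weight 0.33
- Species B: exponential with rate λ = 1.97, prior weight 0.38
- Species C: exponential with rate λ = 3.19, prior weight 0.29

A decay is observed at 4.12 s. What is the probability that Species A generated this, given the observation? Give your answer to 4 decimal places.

P(component k | x) = π_k·f_k(x) / marginal(x), where marginal(x) = Σ_j π_j·f_j(x).
Component likelihoods at x = 4.12 s:
  L_A = 0.43·e^(−0.43·4.12) = 0.43·e^(−1.7716) = 0.0731261
  L_B = 1.97·e^(−1.97·4.12) = 1.97·e^(−8.1164) = 0.000588245
  L_C = 3.19·e^(−3.19·4.12) = 3.19·e^(−13.1428) = 6.25094e-06
Weight by the priors:
  π_A·L_A = 0.33 × 0.0731261 = 0.0241316
  π_B·L_B = 0.38 × 0.000588245 = 0.000223533
  π_C·L_C = 0.29 × 6.25094e-06 = 1.81277e-06
Sum: 0.0241316 + 0.000223533 + 1.81277e-06 = 0.024357
P(Species A | data) = 0.0241316 / 0.024357 ≈ 0.9907

0.9907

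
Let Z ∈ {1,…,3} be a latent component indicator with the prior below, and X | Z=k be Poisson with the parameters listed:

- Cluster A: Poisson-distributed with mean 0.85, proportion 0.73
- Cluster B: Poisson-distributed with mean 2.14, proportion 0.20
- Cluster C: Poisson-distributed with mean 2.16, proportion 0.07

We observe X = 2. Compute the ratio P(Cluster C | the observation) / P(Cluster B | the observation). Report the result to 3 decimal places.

0.350

The posterior odds equal the prior odds times the likelihood ratio: (w_i/w_j)·(f_i(x)/f_j(x)).
Poisson probabilities:
  f_A = e^(−0.85)·0.85^2/2! = 0.154404
  f_B = e^(−2.14)·2.14^2/2! = 0.269406
  f_C = e^(−2.16)·2.16^2/2! = 0.26903
Posterior odds = (w_C·f_C) / (w_B·f_B) = (0.07·0.26903) / (0.20·0.269406) = 0.0188321 / 0.0538812 ≈ 0.350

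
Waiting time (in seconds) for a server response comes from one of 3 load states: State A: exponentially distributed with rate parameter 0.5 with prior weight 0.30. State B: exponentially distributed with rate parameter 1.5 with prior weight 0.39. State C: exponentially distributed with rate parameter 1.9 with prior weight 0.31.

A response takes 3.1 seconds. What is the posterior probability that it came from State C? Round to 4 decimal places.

By Bayes' theorem, P(k | x) = P(Z=k) f_k(x) / Σ_j P(Z=j) f_j(x).
Exponential densities:
  L_A = 0.5·e^(−0.5·3.1) = 0.5·e^(−1.5500) = 0.106124
  L_B = 1.5·e^(−1.5·3.1) = 1.5·e^(−4.6500) = 0.0143424
  L_C = 1.9·e^(−1.9·3.1) = 1.9·e^(−5.8900) = 0.00525726
Unnormalised posteriors:
  P(Z=A)·L_A = 0.30 × 0.106124 = 0.0318372
  P(Z=B)·L_B = 0.39 × 0.0143424 = 0.00559354
  P(Z=C)·L_C = 0.31 × 0.00525726 = 0.00162975
Denominator: 0.0318372 + 0.00559354 + 0.00162975 = 0.0390605
Responsibility of State C: 0.00162975 / 0.0390605 ≈ 0.0417

0.0417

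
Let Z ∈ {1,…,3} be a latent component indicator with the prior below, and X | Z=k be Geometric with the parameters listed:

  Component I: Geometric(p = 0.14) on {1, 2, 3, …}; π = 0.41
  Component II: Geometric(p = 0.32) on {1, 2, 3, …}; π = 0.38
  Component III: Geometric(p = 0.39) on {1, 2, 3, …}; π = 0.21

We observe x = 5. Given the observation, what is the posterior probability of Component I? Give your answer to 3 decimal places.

0.457

P(component k | x) = π_k·f_k(x) / marginal(x), where marginal(x) = Σ_j π_j·f_j(x).
Evaluate each component's likelihood at the observed value:
  p_I = 0.14·(1−0.14)^4 = 0.14·0.547008 = 0.0765811
  p_II = 0.32·(1−0.32)^4 = 0.32·0.213814 = 0.0684204
  p_III = 0.39·(1−0.39)^4 = 0.39·0.138458 = 0.0539988
Multiply by the mixture weights:
  π_I·p_I = 0.41 × 0.0765811 = 0.0313983
  π_II·p_II = 0.38 × 0.0684204 = 0.0259998
  π_III·p_III = 0.21 × 0.0539988 = 0.0113397
Marginal: 0.0313983 + 0.0259998 + 0.0113397 = 0.0687378
So the posterior for Component I is 0.0313983 / 0.0687378 ≈ 0.457.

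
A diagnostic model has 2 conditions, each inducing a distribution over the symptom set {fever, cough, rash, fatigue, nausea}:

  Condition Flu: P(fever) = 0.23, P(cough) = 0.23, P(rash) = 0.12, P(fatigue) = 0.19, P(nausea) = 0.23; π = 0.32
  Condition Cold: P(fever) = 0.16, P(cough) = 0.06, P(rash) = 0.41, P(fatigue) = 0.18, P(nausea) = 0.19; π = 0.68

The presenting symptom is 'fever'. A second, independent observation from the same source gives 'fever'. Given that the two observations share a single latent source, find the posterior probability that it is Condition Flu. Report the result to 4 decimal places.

The responsibility of component k is P(Z=k) f_k(x) divided by Σ_j P(Z=j) f_j(x).
Since both observations come from the same component, the likelihood for component k is f_k(x₁)·f_k(x₂).
  f_Flu = [0.23] × [0.23] = 0.0529
  f_Cold = [0.16] × [0.16] = 0.0256
Prior × likelihood for each component:
  P(Z=Flu)·f_Flu = 0.32 × 0.0529 = 0.016928
  P(Z=Cold)·f_Cold = 0.68 × 0.0256 = 0.017408
Marginal: 0.016928 + 0.017408 = 0.034336
P(Condition Flu | x₁,x₂) = 0.016928 / 0.034336 ≈ 0.4930

0.4930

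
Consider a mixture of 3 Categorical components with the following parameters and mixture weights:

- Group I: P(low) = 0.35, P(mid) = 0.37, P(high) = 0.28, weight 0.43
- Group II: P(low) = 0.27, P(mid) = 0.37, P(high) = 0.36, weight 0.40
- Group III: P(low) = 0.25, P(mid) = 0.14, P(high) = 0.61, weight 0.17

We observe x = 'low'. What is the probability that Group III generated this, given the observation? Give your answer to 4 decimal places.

Posterior ∝ prior × likelihood, so P(k | x) ∝ π_k f_k(x); normalise over all components.
Categorical probabilities:
  L_I = 0.35
  L_II = 0.27
  L_III = 0.25
Prior × likelihood for each component:
  π_I·L_I = 0.43 × 0.35 = 0.1505
  π_II·L_II = 0.40 × 0.27 = 0.108
  π_III·L_III = 0.17 × 0.25 = 0.0425
Marginal: 0.1505 + 0.108 + 0.0425 = 0.301
Responsibility of Group III: 0.0425 / 0.301 ≈ 0.1412

0.1412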